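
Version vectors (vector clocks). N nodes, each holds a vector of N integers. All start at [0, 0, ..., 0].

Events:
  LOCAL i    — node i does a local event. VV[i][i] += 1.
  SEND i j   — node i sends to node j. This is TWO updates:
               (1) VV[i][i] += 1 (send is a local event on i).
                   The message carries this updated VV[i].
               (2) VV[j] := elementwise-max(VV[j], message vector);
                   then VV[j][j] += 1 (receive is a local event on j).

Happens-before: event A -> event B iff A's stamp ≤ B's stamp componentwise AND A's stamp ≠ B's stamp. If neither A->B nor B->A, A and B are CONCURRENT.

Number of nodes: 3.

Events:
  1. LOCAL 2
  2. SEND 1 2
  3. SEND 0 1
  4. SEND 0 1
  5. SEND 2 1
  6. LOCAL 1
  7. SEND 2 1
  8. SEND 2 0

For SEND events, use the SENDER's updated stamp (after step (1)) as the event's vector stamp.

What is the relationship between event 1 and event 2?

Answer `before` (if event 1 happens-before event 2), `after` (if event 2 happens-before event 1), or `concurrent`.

Initial: VV[0]=[0, 0, 0]
Initial: VV[1]=[0, 0, 0]
Initial: VV[2]=[0, 0, 0]
Event 1: LOCAL 2: VV[2][2]++ -> VV[2]=[0, 0, 1]
Event 2: SEND 1->2: VV[1][1]++ -> VV[1]=[0, 1, 0], msg_vec=[0, 1, 0]; VV[2]=max(VV[2],msg_vec) then VV[2][2]++ -> VV[2]=[0, 1, 2]
Event 3: SEND 0->1: VV[0][0]++ -> VV[0]=[1, 0, 0], msg_vec=[1, 0, 0]; VV[1]=max(VV[1],msg_vec) then VV[1][1]++ -> VV[1]=[1, 2, 0]
Event 4: SEND 0->1: VV[0][0]++ -> VV[0]=[2, 0, 0], msg_vec=[2, 0, 0]; VV[1]=max(VV[1],msg_vec) then VV[1][1]++ -> VV[1]=[2, 3, 0]
Event 5: SEND 2->1: VV[2][2]++ -> VV[2]=[0, 1, 3], msg_vec=[0, 1, 3]; VV[1]=max(VV[1],msg_vec) then VV[1][1]++ -> VV[1]=[2, 4, 3]
Event 6: LOCAL 1: VV[1][1]++ -> VV[1]=[2, 5, 3]
Event 7: SEND 2->1: VV[2][2]++ -> VV[2]=[0, 1, 4], msg_vec=[0, 1, 4]; VV[1]=max(VV[1],msg_vec) then VV[1][1]++ -> VV[1]=[2, 6, 4]
Event 8: SEND 2->0: VV[2][2]++ -> VV[2]=[0, 1, 5], msg_vec=[0, 1, 5]; VV[0]=max(VV[0],msg_vec) then VV[0][0]++ -> VV[0]=[3, 1, 5]
Event 1 stamp: [0, 0, 1]
Event 2 stamp: [0, 1, 0]
[0, 0, 1] <= [0, 1, 0]? False
[0, 1, 0] <= [0, 0, 1]? False
Relation: concurrent

Answer: concurrent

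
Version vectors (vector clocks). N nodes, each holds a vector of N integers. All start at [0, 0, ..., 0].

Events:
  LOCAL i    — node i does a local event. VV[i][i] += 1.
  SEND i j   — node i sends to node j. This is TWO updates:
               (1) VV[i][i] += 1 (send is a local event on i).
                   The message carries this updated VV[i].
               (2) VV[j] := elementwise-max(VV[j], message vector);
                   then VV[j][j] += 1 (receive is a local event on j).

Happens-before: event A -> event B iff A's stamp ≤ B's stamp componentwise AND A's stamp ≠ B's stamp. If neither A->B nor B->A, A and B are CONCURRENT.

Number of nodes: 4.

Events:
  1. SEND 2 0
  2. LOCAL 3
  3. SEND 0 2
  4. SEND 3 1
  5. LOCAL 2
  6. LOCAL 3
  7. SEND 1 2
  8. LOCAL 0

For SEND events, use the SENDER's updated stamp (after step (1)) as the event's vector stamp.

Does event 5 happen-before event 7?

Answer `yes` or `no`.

Initial: VV[0]=[0, 0, 0, 0]
Initial: VV[1]=[0, 0, 0, 0]
Initial: VV[2]=[0, 0, 0, 0]
Initial: VV[3]=[0, 0, 0, 0]
Event 1: SEND 2->0: VV[2][2]++ -> VV[2]=[0, 0, 1, 0], msg_vec=[0, 0, 1, 0]; VV[0]=max(VV[0],msg_vec) then VV[0][0]++ -> VV[0]=[1, 0, 1, 0]
Event 2: LOCAL 3: VV[3][3]++ -> VV[3]=[0, 0, 0, 1]
Event 3: SEND 0->2: VV[0][0]++ -> VV[0]=[2, 0, 1, 0], msg_vec=[2, 0, 1, 0]; VV[2]=max(VV[2],msg_vec) then VV[2][2]++ -> VV[2]=[2, 0, 2, 0]
Event 4: SEND 3->1: VV[3][3]++ -> VV[3]=[0, 0, 0, 2], msg_vec=[0, 0, 0, 2]; VV[1]=max(VV[1],msg_vec) then VV[1][1]++ -> VV[1]=[0, 1, 0, 2]
Event 5: LOCAL 2: VV[2][2]++ -> VV[2]=[2, 0, 3, 0]
Event 6: LOCAL 3: VV[3][3]++ -> VV[3]=[0, 0, 0, 3]
Event 7: SEND 1->2: VV[1][1]++ -> VV[1]=[0, 2, 0, 2], msg_vec=[0, 2, 0, 2]; VV[2]=max(VV[2],msg_vec) then VV[2][2]++ -> VV[2]=[2, 2, 4, 2]
Event 8: LOCAL 0: VV[0][0]++ -> VV[0]=[3, 0, 1, 0]
Event 5 stamp: [2, 0, 3, 0]
Event 7 stamp: [0, 2, 0, 2]
[2, 0, 3, 0] <= [0, 2, 0, 2]? False. Equal? False. Happens-before: False

Answer: no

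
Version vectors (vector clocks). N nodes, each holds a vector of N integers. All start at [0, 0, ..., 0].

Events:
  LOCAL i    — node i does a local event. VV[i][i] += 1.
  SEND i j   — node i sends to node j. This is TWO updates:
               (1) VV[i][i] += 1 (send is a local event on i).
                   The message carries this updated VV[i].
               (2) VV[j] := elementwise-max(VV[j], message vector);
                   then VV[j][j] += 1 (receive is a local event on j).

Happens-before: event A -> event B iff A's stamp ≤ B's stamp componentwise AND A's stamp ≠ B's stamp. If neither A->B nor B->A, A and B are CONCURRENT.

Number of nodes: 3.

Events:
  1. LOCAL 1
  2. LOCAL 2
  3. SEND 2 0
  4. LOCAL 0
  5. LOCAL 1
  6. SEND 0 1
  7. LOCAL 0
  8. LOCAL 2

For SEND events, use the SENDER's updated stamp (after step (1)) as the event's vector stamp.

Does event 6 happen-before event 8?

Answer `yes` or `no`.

Answer: no

Derivation:
Initial: VV[0]=[0, 0, 0]
Initial: VV[1]=[0, 0, 0]
Initial: VV[2]=[0, 0, 0]
Event 1: LOCAL 1: VV[1][1]++ -> VV[1]=[0, 1, 0]
Event 2: LOCAL 2: VV[2][2]++ -> VV[2]=[0, 0, 1]
Event 3: SEND 2->0: VV[2][2]++ -> VV[2]=[0, 0, 2], msg_vec=[0, 0, 2]; VV[0]=max(VV[0],msg_vec) then VV[0][0]++ -> VV[0]=[1, 0, 2]
Event 4: LOCAL 0: VV[0][0]++ -> VV[0]=[2, 0, 2]
Event 5: LOCAL 1: VV[1][1]++ -> VV[1]=[0, 2, 0]
Event 6: SEND 0->1: VV[0][0]++ -> VV[0]=[3, 0, 2], msg_vec=[3, 0, 2]; VV[1]=max(VV[1],msg_vec) then VV[1][1]++ -> VV[1]=[3, 3, 2]
Event 7: LOCAL 0: VV[0][0]++ -> VV[0]=[4, 0, 2]
Event 8: LOCAL 2: VV[2][2]++ -> VV[2]=[0, 0, 3]
Event 6 stamp: [3, 0, 2]
Event 8 stamp: [0, 0, 3]
[3, 0, 2] <= [0, 0, 3]? False. Equal? False. Happens-before: False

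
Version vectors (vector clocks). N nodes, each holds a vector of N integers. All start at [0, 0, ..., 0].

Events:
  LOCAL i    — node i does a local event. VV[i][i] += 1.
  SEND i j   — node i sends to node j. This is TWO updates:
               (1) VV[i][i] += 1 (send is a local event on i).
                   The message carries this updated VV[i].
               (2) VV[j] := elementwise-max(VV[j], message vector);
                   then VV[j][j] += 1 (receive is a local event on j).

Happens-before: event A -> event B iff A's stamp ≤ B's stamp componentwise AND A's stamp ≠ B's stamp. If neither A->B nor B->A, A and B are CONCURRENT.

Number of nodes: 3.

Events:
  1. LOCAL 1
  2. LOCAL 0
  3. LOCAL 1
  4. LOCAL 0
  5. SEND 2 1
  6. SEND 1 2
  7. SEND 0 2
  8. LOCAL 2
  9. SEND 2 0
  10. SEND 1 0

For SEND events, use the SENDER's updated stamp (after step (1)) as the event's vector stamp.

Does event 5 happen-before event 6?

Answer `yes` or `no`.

Initial: VV[0]=[0, 0, 0]
Initial: VV[1]=[0, 0, 0]
Initial: VV[2]=[0, 0, 0]
Event 1: LOCAL 1: VV[1][1]++ -> VV[1]=[0, 1, 0]
Event 2: LOCAL 0: VV[0][0]++ -> VV[0]=[1, 0, 0]
Event 3: LOCAL 1: VV[1][1]++ -> VV[1]=[0, 2, 0]
Event 4: LOCAL 0: VV[0][0]++ -> VV[0]=[2, 0, 0]
Event 5: SEND 2->1: VV[2][2]++ -> VV[2]=[0, 0, 1], msg_vec=[0, 0, 1]; VV[1]=max(VV[1],msg_vec) then VV[1][1]++ -> VV[1]=[0, 3, 1]
Event 6: SEND 1->2: VV[1][1]++ -> VV[1]=[0, 4, 1], msg_vec=[0, 4, 1]; VV[2]=max(VV[2],msg_vec) then VV[2][2]++ -> VV[2]=[0, 4, 2]
Event 7: SEND 0->2: VV[0][0]++ -> VV[0]=[3, 0, 0], msg_vec=[3, 0, 0]; VV[2]=max(VV[2],msg_vec) then VV[2][2]++ -> VV[2]=[3, 4, 3]
Event 8: LOCAL 2: VV[2][2]++ -> VV[2]=[3, 4, 4]
Event 9: SEND 2->0: VV[2][2]++ -> VV[2]=[3, 4, 5], msg_vec=[3, 4, 5]; VV[0]=max(VV[0],msg_vec) then VV[0][0]++ -> VV[0]=[4, 4, 5]
Event 10: SEND 1->0: VV[1][1]++ -> VV[1]=[0, 5, 1], msg_vec=[0, 5, 1]; VV[0]=max(VV[0],msg_vec) then VV[0][0]++ -> VV[0]=[5, 5, 5]
Event 5 stamp: [0, 0, 1]
Event 6 stamp: [0, 4, 1]
[0, 0, 1] <= [0, 4, 1]? True. Equal? False. Happens-before: True

Answer: yes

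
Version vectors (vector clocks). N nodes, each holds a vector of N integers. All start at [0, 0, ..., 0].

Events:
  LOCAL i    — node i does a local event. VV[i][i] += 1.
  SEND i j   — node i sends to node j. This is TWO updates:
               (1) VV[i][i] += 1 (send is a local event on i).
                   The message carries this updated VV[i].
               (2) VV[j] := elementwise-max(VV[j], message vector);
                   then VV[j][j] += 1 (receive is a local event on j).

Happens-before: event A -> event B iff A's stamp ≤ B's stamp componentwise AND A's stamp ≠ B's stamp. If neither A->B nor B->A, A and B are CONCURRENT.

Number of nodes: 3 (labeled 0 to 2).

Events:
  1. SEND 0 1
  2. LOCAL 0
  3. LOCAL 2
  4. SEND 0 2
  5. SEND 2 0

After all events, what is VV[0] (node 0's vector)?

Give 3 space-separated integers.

Answer: 4 0 3

Derivation:
Initial: VV[0]=[0, 0, 0]
Initial: VV[1]=[0, 0, 0]
Initial: VV[2]=[0, 0, 0]
Event 1: SEND 0->1: VV[0][0]++ -> VV[0]=[1, 0, 0], msg_vec=[1, 0, 0]; VV[1]=max(VV[1],msg_vec) then VV[1][1]++ -> VV[1]=[1, 1, 0]
Event 2: LOCAL 0: VV[0][0]++ -> VV[0]=[2, 0, 0]
Event 3: LOCAL 2: VV[2][2]++ -> VV[2]=[0, 0, 1]
Event 4: SEND 0->2: VV[0][0]++ -> VV[0]=[3, 0, 0], msg_vec=[3, 0, 0]; VV[2]=max(VV[2],msg_vec) then VV[2][2]++ -> VV[2]=[3, 0, 2]
Event 5: SEND 2->0: VV[2][2]++ -> VV[2]=[3, 0, 3], msg_vec=[3, 0, 3]; VV[0]=max(VV[0],msg_vec) then VV[0][0]++ -> VV[0]=[4, 0, 3]
Final vectors: VV[0]=[4, 0, 3]; VV[1]=[1, 1, 0]; VV[2]=[3, 0, 3]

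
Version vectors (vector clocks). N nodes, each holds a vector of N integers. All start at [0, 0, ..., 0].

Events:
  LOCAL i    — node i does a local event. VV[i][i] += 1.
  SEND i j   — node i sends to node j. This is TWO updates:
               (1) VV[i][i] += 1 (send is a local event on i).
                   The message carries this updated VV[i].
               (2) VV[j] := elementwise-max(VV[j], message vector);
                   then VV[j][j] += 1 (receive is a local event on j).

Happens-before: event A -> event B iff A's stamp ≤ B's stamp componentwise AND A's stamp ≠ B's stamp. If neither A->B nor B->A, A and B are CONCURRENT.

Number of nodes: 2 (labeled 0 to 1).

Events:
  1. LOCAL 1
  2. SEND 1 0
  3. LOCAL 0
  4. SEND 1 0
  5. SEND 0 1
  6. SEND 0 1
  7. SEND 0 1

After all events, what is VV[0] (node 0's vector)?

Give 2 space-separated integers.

Answer: 6 3

Derivation:
Initial: VV[0]=[0, 0]
Initial: VV[1]=[0, 0]
Event 1: LOCAL 1: VV[1][1]++ -> VV[1]=[0, 1]
Event 2: SEND 1->0: VV[1][1]++ -> VV[1]=[0, 2], msg_vec=[0, 2]; VV[0]=max(VV[0],msg_vec) then VV[0][0]++ -> VV[0]=[1, 2]
Event 3: LOCAL 0: VV[0][0]++ -> VV[0]=[2, 2]
Event 4: SEND 1->0: VV[1][1]++ -> VV[1]=[0, 3], msg_vec=[0, 3]; VV[0]=max(VV[0],msg_vec) then VV[0][0]++ -> VV[0]=[3, 3]
Event 5: SEND 0->1: VV[0][0]++ -> VV[0]=[4, 3], msg_vec=[4, 3]; VV[1]=max(VV[1],msg_vec) then VV[1][1]++ -> VV[1]=[4, 4]
Event 6: SEND 0->1: VV[0][0]++ -> VV[0]=[5, 3], msg_vec=[5, 3]; VV[1]=max(VV[1],msg_vec) then VV[1][1]++ -> VV[1]=[5, 5]
Event 7: SEND 0->1: VV[0][0]++ -> VV[0]=[6, 3], msg_vec=[6, 3]; VV[1]=max(VV[1],msg_vec) then VV[1][1]++ -> VV[1]=[6, 6]
Final vectors: VV[0]=[6, 3]; VV[1]=[6, 6]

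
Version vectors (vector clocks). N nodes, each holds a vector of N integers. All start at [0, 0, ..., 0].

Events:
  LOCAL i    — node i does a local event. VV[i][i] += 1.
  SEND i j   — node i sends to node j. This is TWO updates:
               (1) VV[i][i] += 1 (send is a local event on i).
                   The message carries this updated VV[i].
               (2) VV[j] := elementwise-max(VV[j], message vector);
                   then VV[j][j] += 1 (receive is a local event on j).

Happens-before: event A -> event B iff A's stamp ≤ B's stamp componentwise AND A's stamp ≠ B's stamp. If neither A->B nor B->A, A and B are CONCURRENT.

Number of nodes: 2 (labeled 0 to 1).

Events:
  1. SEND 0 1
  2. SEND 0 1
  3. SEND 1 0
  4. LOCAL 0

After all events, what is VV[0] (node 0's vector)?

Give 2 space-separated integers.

Answer: 4 3

Derivation:
Initial: VV[0]=[0, 0]
Initial: VV[1]=[0, 0]
Event 1: SEND 0->1: VV[0][0]++ -> VV[0]=[1, 0], msg_vec=[1, 0]; VV[1]=max(VV[1],msg_vec) then VV[1][1]++ -> VV[1]=[1, 1]
Event 2: SEND 0->1: VV[0][0]++ -> VV[0]=[2, 0], msg_vec=[2, 0]; VV[1]=max(VV[1],msg_vec) then VV[1][1]++ -> VV[1]=[2, 2]
Event 3: SEND 1->0: VV[1][1]++ -> VV[1]=[2, 3], msg_vec=[2, 3]; VV[0]=max(VV[0],msg_vec) then VV[0][0]++ -> VV[0]=[3, 3]
Event 4: LOCAL 0: VV[0][0]++ -> VV[0]=[4, 3]
Final vectors: VV[0]=[4, 3]; VV[1]=[2, 3]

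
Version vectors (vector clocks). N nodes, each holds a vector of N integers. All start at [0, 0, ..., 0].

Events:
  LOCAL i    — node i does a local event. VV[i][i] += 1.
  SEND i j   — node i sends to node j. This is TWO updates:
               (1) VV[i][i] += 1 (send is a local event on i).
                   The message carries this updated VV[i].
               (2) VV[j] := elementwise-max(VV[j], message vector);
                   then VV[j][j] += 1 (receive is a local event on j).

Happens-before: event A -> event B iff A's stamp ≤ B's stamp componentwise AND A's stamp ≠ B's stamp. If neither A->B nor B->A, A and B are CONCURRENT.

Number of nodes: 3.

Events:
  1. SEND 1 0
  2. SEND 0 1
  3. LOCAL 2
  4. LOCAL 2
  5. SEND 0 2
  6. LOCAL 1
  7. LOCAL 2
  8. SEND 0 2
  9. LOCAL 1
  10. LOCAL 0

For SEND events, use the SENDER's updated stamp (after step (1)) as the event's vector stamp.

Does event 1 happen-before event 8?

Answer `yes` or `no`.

Answer: yes

Derivation:
Initial: VV[0]=[0, 0, 0]
Initial: VV[1]=[0, 0, 0]
Initial: VV[2]=[0, 0, 0]
Event 1: SEND 1->0: VV[1][1]++ -> VV[1]=[0, 1, 0], msg_vec=[0, 1, 0]; VV[0]=max(VV[0],msg_vec) then VV[0][0]++ -> VV[0]=[1, 1, 0]
Event 2: SEND 0->1: VV[0][0]++ -> VV[0]=[2, 1, 0], msg_vec=[2, 1, 0]; VV[1]=max(VV[1],msg_vec) then VV[1][1]++ -> VV[1]=[2, 2, 0]
Event 3: LOCAL 2: VV[2][2]++ -> VV[2]=[0, 0, 1]
Event 4: LOCAL 2: VV[2][2]++ -> VV[2]=[0, 0, 2]
Event 5: SEND 0->2: VV[0][0]++ -> VV[0]=[3, 1, 0], msg_vec=[3, 1, 0]; VV[2]=max(VV[2],msg_vec) then VV[2][2]++ -> VV[2]=[3, 1, 3]
Event 6: LOCAL 1: VV[1][1]++ -> VV[1]=[2, 3, 0]
Event 7: LOCAL 2: VV[2][2]++ -> VV[2]=[3, 1, 4]
Event 8: SEND 0->2: VV[0][0]++ -> VV[0]=[4, 1, 0], msg_vec=[4, 1, 0]; VV[2]=max(VV[2],msg_vec) then VV[2][2]++ -> VV[2]=[4, 1, 5]
Event 9: LOCAL 1: VV[1][1]++ -> VV[1]=[2, 4, 0]
Event 10: LOCAL 0: VV[0][0]++ -> VV[0]=[5, 1, 0]
Event 1 stamp: [0, 1, 0]
Event 8 stamp: [4, 1, 0]
[0, 1, 0] <= [4, 1, 0]? True. Equal? False. Happens-before: True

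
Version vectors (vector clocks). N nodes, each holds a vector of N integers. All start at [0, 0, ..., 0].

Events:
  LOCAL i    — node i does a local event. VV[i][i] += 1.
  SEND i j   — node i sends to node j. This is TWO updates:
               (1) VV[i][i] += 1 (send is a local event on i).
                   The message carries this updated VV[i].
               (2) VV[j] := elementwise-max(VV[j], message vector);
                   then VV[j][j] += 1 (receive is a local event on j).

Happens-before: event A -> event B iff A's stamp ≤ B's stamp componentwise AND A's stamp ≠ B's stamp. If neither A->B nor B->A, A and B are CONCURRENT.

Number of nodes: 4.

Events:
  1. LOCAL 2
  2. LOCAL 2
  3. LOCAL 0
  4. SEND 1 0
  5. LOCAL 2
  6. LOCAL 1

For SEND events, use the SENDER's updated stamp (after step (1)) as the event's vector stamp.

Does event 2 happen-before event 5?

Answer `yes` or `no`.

Initial: VV[0]=[0, 0, 0, 0]
Initial: VV[1]=[0, 0, 0, 0]
Initial: VV[2]=[0, 0, 0, 0]
Initial: VV[3]=[0, 0, 0, 0]
Event 1: LOCAL 2: VV[2][2]++ -> VV[2]=[0, 0, 1, 0]
Event 2: LOCAL 2: VV[2][2]++ -> VV[2]=[0, 0, 2, 0]
Event 3: LOCAL 0: VV[0][0]++ -> VV[0]=[1, 0, 0, 0]
Event 4: SEND 1->0: VV[1][1]++ -> VV[1]=[0, 1, 0, 0], msg_vec=[0, 1, 0, 0]; VV[0]=max(VV[0],msg_vec) then VV[0][0]++ -> VV[0]=[2, 1, 0, 0]
Event 5: LOCAL 2: VV[2][2]++ -> VV[2]=[0, 0, 3, 0]
Event 6: LOCAL 1: VV[1][1]++ -> VV[1]=[0, 2, 0, 0]
Event 2 stamp: [0, 0, 2, 0]
Event 5 stamp: [0, 0, 3, 0]
[0, 0, 2, 0] <= [0, 0, 3, 0]? True. Equal? False. Happens-before: True

Answer: yes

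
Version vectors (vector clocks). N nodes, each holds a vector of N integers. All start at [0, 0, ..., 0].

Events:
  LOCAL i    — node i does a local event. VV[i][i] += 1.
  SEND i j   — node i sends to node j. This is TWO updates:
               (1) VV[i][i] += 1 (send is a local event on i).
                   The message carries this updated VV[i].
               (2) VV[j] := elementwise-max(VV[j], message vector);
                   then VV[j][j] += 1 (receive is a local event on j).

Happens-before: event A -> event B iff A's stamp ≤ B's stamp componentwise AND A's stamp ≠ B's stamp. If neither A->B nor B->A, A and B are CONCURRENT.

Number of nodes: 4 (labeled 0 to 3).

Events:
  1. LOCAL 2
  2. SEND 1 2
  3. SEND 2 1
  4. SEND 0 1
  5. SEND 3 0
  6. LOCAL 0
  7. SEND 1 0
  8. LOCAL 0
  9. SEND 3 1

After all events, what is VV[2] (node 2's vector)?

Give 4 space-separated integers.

Answer: 0 1 3 0

Derivation:
Initial: VV[0]=[0, 0, 0, 0]
Initial: VV[1]=[0, 0, 0, 0]
Initial: VV[2]=[0, 0, 0, 0]
Initial: VV[3]=[0, 0, 0, 0]
Event 1: LOCAL 2: VV[2][2]++ -> VV[2]=[0, 0, 1, 0]
Event 2: SEND 1->2: VV[1][1]++ -> VV[1]=[0, 1, 0, 0], msg_vec=[0, 1, 0, 0]; VV[2]=max(VV[2],msg_vec) then VV[2][2]++ -> VV[2]=[0, 1, 2, 0]
Event 3: SEND 2->1: VV[2][2]++ -> VV[2]=[0, 1, 3, 0], msg_vec=[0, 1, 3, 0]; VV[1]=max(VV[1],msg_vec) then VV[1][1]++ -> VV[1]=[0, 2, 3, 0]
Event 4: SEND 0->1: VV[0][0]++ -> VV[0]=[1, 0, 0, 0], msg_vec=[1, 0, 0, 0]; VV[1]=max(VV[1],msg_vec) then VV[1][1]++ -> VV[1]=[1, 3, 3, 0]
Event 5: SEND 3->0: VV[3][3]++ -> VV[3]=[0, 0, 0, 1], msg_vec=[0, 0, 0, 1]; VV[0]=max(VV[0],msg_vec) then VV[0][0]++ -> VV[0]=[2, 0, 0, 1]
Event 6: LOCAL 0: VV[0][0]++ -> VV[0]=[3, 0, 0, 1]
Event 7: SEND 1->0: VV[1][1]++ -> VV[1]=[1, 4, 3, 0], msg_vec=[1, 4, 3, 0]; VV[0]=max(VV[0],msg_vec) then VV[0][0]++ -> VV[0]=[4, 4, 3, 1]
Event 8: LOCAL 0: VV[0][0]++ -> VV[0]=[5, 4, 3, 1]
Event 9: SEND 3->1: VV[3][3]++ -> VV[3]=[0, 0, 0, 2], msg_vec=[0, 0, 0, 2]; VV[1]=max(VV[1],msg_vec) then VV[1][1]++ -> VV[1]=[1, 5, 3, 2]
Final vectors: VV[0]=[5, 4, 3, 1]; VV[1]=[1, 5, 3, 2]; VV[2]=[0, 1, 3, 0]; VV[3]=[0, 0, 0, 2]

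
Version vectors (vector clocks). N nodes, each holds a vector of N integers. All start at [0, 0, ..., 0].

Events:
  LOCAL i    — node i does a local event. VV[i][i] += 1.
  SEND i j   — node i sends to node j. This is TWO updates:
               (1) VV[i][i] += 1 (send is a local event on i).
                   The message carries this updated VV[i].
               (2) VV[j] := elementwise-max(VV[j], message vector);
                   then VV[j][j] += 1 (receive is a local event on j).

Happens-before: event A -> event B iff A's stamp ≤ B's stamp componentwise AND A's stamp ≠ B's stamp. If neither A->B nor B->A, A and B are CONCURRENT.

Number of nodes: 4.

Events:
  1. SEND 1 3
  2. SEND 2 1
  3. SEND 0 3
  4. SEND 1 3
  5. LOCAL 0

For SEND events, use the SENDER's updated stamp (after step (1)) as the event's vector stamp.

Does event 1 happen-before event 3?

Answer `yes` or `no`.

Answer: no

Derivation:
Initial: VV[0]=[0, 0, 0, 0]
Initial: VV[1]=[0, 0, 0, 0]
Initial: VV[2]=[0, 0, 0, 0]
Initial: VV[3]=[0, 0, 0, 0]
Event 1: SEND 1->3: VV[1][1]++ -> VV[1]=[0, 1, 0, 0], msg_vec=[0, 1, 0, 0]; VV[3]=max(VV[3],msg_vec) then VV[3][3]++ -> VV[3]=[0, 1, 0, 1]
Event 2: SEND 2->1: VV[2][2]++ -> VV[2]=[0, 0, 1, 0], msg_vec=[0, 0, 1, 0]; VV[1]=max(VV[1],msg_vec) then VV[1][1]++ -> VV[1]=[0, 2, 1, 0]
Event 3: SEND 0->3: VV[0][0]++ -> VV[0]=[1, 0, 0, 0], msg_vec=[1, 0, 0, 0]; VV[3]=max(VV[3],msg_vec) then VV[3][3]++ -> VV[3]=[1, 1, 0, 2]
Event 4: SEND 1->3: VV[1][1]++ -> VV[1]=[0, 3, 1, 0], msg_vec=[0, 3, 1, 0]; VV[3]=max(VV[3],msg_vec) then VV[3][3]++ -> VV[3]=[1, 3, 1, 3]
Event 5: LOCAL 0: VV[0][0]++ -> VV[0]=[2, 0, 0, 0]
Event 1 stamp: [0, 1, 0, 0]
Event 3 stamp: [1, 0, 0, 0]
[0, 1, 0, 0] <= [1, 0, 0, 0]? False. Equal? False. Happens-before: False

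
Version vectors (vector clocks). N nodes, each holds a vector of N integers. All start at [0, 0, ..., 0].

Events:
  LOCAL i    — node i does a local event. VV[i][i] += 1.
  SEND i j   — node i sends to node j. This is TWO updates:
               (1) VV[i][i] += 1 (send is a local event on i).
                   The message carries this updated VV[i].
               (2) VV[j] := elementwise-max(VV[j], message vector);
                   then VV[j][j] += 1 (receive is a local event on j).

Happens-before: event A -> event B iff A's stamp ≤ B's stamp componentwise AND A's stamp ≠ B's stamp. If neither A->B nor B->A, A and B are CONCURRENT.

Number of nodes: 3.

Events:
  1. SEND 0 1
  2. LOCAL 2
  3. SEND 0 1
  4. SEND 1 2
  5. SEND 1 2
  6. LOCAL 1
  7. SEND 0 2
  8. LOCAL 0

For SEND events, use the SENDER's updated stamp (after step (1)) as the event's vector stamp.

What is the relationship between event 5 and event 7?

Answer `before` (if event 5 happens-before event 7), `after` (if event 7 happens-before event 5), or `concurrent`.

Answer: concurrent

Derivation:
Initial: VV[0]=[0, 0, 0]
Initial: VV[1]=[0, 0, 0]
Initial: VV[2]=[0, 0, 0]
Event 1: SEND 0->1: VV[0][0]++ -> VV[0]=[1, 0, 0], msg_vec=[1, 0, 0]; VV[1]=max(VV[1],msg_vec) then VV[1][1]++ -> VV[1]=[1, 1, 0]
Event 2: LOCAL 2: VV[2][2]++ -> VV[2]=[0, 0, 1]
Event 3: SEND 0->1: VV[0][0]++ -> VV[0]=[2, 0, 0], msg_vec=[2, 0, 0]; VV[1]=max(VV[1],msg_vec) then VV[1][1]++ -> VV[1]=[2, 2, 0]
Event 4: SEND 1->2: VV[1][1]++ -> VV[1]=[2, 3, 0], msg_vec=[2, 3, 0]; VV[2]=max(VV[2],msg_vec) then VV[2][2]++ -> VV[2]=[2, 3, 2]
Event 5: SEND 1->2: VV[1][1]++ -> VV[1]=[2, 4, 0], msg_vec=[2, 4, 0]; VV[2]=max(VV[2],msg_vec) then VV[2][2]++ -> VV[2]=[2, 4, 3]
Event 6: LOCAL 1: VV[1][1]++ -> VV[1]=[2, 5, 0]
Event 7: SEND 0->2: VV[0][0]++ -> VV[0]=[3, 0, 0], msg_vec=[3, 0, 0]; VV[2]=max(VV[2],msg_vec) then VV[2][2]++ -> VV[2]=[3, 4, 4]
Event 8: LOCAL 0: VV[0][0]++ -> VV[0]=[4, 0, 0]
Event 5 stamp: [2, 4, 0]
Event 7 stamp: [3, 0, 0]
[2, 4, 0] <= [3, 0, 0]? False
[3, 0, 0] <= [2, 4, 0]? False
Relation: concurrent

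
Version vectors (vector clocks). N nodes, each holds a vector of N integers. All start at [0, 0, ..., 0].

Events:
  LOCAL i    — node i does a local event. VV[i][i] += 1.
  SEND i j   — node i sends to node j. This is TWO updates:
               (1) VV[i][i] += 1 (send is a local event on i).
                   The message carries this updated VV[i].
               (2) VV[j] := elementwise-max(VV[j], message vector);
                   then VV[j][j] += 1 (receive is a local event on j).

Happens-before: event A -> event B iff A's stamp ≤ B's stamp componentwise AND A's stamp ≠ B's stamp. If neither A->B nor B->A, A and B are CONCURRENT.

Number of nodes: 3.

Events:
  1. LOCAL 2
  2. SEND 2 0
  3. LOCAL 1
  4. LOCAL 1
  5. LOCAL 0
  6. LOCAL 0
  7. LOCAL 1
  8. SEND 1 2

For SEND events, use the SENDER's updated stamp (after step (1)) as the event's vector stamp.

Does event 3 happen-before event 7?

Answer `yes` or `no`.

Answer: yes

Derivation:
Initial: VV[0]=[0, 0, 0]
Initial: VV[1]=[0, 0, 0]
Initial: VV[2]=[0, 0, 0]
Event 1: LOCAL 2: VV[2][2]++ -> VV[2]=[0, 0, 1]
Event 2: SEND 2->0: VV[2][2]++ -> VV[2]=[0, 0, 2], msg_vec=[0, 0, 2]; VV[0]=max(VV[0],msg_vec) then VV[0][0]++ -> VV[0]=[1, 0, 2]
Event 3: LOCAL 1: VV[1][1]++ -> VV[1]=[0, 1, 0]
Event 4: LOCAL 1: VV[1][1]++ -> VV[1]=[0, 2, 0]
Event 5: LOCAL 0: VV[0][0]++ -> VV[0]=[2, 0, 2]
Event 6: LOCAL 0: VV[0][0]++ -> VV[0]=[3, 0, 2]
Event 7: LOCAL 1: VV[1][1]++ -> VV[1]=[0, 3, 0]
Event 8: SEND 1->2: VV[1][1]++ -> VV[1]=[0, 4, 0], msg_vec=[0, 4, 0]; VV[2]=max(VV[2],msg_vec) then VV[2][2]++ -> VV[2]=[0, 4, 3]
Event 3 stamp: [0, 1, 0]
Event 7 stamp: [0, 3, 0]
[0, 1, 0] <= [0, 3, 0]? True. Equal? False. Happens-before: True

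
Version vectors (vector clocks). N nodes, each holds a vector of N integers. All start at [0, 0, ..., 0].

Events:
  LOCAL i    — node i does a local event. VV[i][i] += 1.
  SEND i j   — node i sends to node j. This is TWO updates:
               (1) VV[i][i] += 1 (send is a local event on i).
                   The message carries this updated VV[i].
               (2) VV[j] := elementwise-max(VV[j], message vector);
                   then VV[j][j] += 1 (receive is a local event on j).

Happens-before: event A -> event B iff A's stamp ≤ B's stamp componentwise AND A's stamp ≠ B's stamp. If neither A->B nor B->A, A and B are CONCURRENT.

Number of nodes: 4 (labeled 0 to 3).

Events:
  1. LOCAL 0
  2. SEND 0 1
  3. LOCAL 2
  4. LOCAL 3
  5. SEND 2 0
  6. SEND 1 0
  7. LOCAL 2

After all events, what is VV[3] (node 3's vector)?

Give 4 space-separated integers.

Initial: VV[0]=[0, 0, 0, 0]
Initial: VV[1]=[0, 0, 0, 0]
Initial: VV[2]=[0, 0, 0, 0]
Initial: VV[3]=[0, 0, 0, 0]
Event 1: LOCAL 0: VV[0][0]++ -> VV[0]=[1, 0, 0, 0]
Event 2: SEND 0->1: VV[0][0]++ -> VV[0]=[2, 0, 0, 0], msg_vec=[2, 0, 0, 0]; VV[1]=max(VV[1],msg_vec) then VV[1][1]++ -> VV[1]=[2, 1, 0, 0]
Event 3: LOCAL 2: VV[2][2]++ -> VV[2]=[0, 0, 1, 0]
Event 4: LOCAL 3: VV[3][3]++ -> VV[3]=[0, 0, 0, 1]
Event 5: SEND 2->0: VV[2][2]++ -> VV[2]=[0, 0, 2, 0], msg_vec=[0, 0, 2, 0]; VV[0]=max(VV[0],msg_vec) then VV[0][0]++ -> VV[0]=[3, 0, 2, 0]
Event 6: SEND 1->0: VV[1][1]++ -> VV[1]=[2, 2, 0, 0], msg_vec=[2, 2, 0, 0]; VV[0]=max(VV[0],msg_vec) then VV[0][0]++ -> VV[0]=[4, 2, 2, 0]
Event 7: LOCAL 2: VV[2][2]++ -> VV[2]=[0, 0, 3, 0]
Final vectors: VV[0]=[4, 2, 2, 0]; VV[1]=[2, 2, 0, 0]; VV[2]=[0, 0, 3, 0]; VV[3]=[0, 0, 0, 1]

Answer: 0 0 0 1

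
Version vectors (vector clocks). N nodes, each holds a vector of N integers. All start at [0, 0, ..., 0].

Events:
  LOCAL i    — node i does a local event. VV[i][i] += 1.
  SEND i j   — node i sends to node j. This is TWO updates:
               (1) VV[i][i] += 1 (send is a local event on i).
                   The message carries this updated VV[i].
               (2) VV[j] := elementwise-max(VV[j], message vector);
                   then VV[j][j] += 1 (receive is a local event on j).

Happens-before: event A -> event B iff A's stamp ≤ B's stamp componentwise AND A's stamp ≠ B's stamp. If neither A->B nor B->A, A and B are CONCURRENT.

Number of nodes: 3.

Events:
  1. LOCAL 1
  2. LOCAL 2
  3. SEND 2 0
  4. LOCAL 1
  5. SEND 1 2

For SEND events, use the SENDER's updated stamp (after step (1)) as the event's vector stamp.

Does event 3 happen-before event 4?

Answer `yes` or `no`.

Initial: VV[0]=[0, 0, 0]
Initial: VV[1]=[0, 0, 0]
Initial: VV[2]=[0, 0, 0]
Event 1: LOCAL 1: VV[1][1]++ -> VV[1]=[0, 1, 0]
Event 2: LOCAL 2: VV[2][2]++ -> VV[2]=[0, 0, 1]
Event 3: SEND 2->0: VV[2][2]++ -> VV[2]=[0, 0, 2], msg_vec=[0, 0, 2]; VV[0]=max(VV[0],msg_vec) then VV[0][0]++ -> VV[0]=[1, 0, 2]
Event 4: LOCAL 1: VV[1][1]++ -> VV[1]=[0, 2, 0]
Event 5: SEND 1->2: VV[1][1]++ -> VV[1]=[0, 3, 0], msg_vec=[0, 3, 0]; VV[2]=max(VV[2],msg_vec) then VV[2][2]++ -> VV[2]=[0, 3, 3]
Event 3 stamp: [0, 0, 2]
Event 4 stamp: [0, 2, 0]
[0, 0, 2] <= [0, 2, 0]? False. Equal? False. Happens-before: False

Answer: no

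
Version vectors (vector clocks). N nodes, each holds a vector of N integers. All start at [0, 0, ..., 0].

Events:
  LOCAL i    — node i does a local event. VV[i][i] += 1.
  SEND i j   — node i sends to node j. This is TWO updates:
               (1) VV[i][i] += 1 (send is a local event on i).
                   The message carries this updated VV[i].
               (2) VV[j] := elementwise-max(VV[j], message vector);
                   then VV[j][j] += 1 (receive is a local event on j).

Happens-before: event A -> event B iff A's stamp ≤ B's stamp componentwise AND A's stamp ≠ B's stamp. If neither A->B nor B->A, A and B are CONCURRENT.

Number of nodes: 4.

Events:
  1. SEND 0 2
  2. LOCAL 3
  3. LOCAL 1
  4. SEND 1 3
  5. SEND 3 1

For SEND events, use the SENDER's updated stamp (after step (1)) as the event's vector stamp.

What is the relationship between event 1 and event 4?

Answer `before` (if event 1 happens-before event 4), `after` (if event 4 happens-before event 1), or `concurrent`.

Initial: VV[0]=[0, 0, 0, 0]
Initial: VV[1]=[0, 0, 0, 0]
Initial: VV[2]=[0, 0, 0, 0]
Initial: VV[3]=[0, 0, 0, 0]
Event 1: SEND 0->2: VV[0][0]++ -> VV[0]=[1, 0, 0, 0], msg_vec=[1, 0, 0, 0]; VV[2]=max(VV[2],msg_vec) then VV[2][2]++ -> VV[2]=[1, 0, 1, 0]
Event 2: LOCAL 3: VV[3][3]++ -> VV[3]=[0, 0, 0, 1]
Event 3: LOCAL 1: VV[1][1]++ -> VV[1]=[0, 1, 0, 0]
Event 4: SEND 1->3: VV[1][1]++ -> VV[1]=[0, 2, 0, 0], msg_vec=[0, 2, 0, 0]; VV[3]=max(VV[3],msg_vec) then VV[3][3]++ -> VV[3]=[0, 2, 0, 2]
Event 5: SEND 3->1: VV[3][3]++ -> VV[3]=[0, 2, 0, 3], msg_vec=[0, 2, 0, 3]; VV[1]=max(VV[1],msg_vec) then VV[1][1]++ -> VV[1]=[0, 3, 0, 3]
Event 1 stamp: [1, 0, 0, 0]
Event 4 stamp: [0, 2, 0, 0]
[1, 0, 0, 0] <= [0, 2, 0, 0]? False
[0, 2, 0, 0] <= [1, 0, 0, 0]? False
Relation: concurrent

Answer: concurrent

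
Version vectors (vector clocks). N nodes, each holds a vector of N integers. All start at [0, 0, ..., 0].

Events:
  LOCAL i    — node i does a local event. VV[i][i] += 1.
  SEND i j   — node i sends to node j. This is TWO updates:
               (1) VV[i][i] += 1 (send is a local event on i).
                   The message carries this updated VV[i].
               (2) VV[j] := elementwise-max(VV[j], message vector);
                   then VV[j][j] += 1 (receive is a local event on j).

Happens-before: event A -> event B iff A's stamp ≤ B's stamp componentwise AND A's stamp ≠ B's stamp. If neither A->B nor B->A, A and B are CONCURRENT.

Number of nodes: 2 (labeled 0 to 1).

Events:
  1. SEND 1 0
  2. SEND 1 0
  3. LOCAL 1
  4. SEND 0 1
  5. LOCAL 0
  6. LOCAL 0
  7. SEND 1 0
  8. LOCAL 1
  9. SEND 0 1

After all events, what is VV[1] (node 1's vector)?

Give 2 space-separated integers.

Answer: 7 7

Derivation:
Initial: VV[0]=[0, 0]
Initial: VV[1]=[0, 0]
Event 1: SEND 1->0: VV[1][1]++ -> VV[1]=[0, 1], msg_vec=[0, 1]; VV[0]=max(VV[0],msg_vec) then VV[0][0]++ -> VV[0]=[1, 1]
Event 2: SEND 1->0: VV[1][1]++ -> VV[1]=[0, 2], msg_vec=[0, 2]; VV[0]=max(VV[0],msg_vec) then VV[0][0]++ -> VV[0]=[2, 2]
Event 3: LOCAL 1: VV[1][1]++ -> VV[1]=[0, 3]
Event 4: SEND 0->1: VV[0][0]++ -> VV[0]=[3, 2], msg_vec=[3, 2]; VV[1]=max(VV[1],msg_vec) then VV[1][1]++ -> VV[1]=[3, 4]
Event 5: LOCAL 0: VV[0][0]++ -> VV[0]=[4, 2]
Event 6: LOCAL 0: VV[0][0]++ -> VV[0]=[5, 2]
Event 7: SEND 1->0: VV[1][1]++ -> VV[1]=[3, 5], msg_vec=[3, 5]; VV[0]=max(VV[0],msg_vec) then VV[0][0]++ -> VV[0]=[6, 5]
Event 8: LOCAL 1: VV[1][1]++ -> VV[1]=[3, 6]
Event 9: SEND 0->1: VV[0][0]++ -> VV[0]=[7, 5], msg_vec=[7, 5]; VV[1]=max(VV[1],msg_vec) then VV[1][1]++ -> VV[1]=[7, 7]
Final vectors: VV[0]=[7, 5]; VV[1]=[7, 7]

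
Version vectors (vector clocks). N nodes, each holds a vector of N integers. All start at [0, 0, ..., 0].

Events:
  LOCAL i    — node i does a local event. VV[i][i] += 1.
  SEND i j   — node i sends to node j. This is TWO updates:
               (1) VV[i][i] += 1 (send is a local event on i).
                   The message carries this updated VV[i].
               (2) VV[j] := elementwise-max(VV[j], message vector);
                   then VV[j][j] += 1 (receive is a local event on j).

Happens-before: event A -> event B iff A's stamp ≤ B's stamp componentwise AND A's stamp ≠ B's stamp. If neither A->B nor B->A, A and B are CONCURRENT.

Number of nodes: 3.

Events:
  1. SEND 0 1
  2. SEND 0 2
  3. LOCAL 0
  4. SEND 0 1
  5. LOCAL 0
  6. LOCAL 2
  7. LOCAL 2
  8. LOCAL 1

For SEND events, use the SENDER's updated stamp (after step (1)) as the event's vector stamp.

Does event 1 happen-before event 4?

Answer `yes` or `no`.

Answer: yes

Derivation:
Initial: VV[0]=[0, 0, 0]
Initial: VV[1]=[0, 0, 0]
Initial: VV[2]=[0, 0, 0]
Event 1: SEND 0->1: VV[0][0]++ -> VV[0]=[1, 0, 0], msg_vec=[1, 0, 0]; VV[1]=max(VV[1],msg_vec) then VV[1][1]++ -> VV[1]=[1, 1, 0]
Event 2: SEND 0->2: VV[0][0]++ -> VV[0]=[2, 0, 0], msg_vec=[2, 0, 0]; VV[2]=max(VV[2],msg_vec) then VV[2][2]++ -> VV[2]=[2, 0, 1]
Event 3: LOCAL 0: VV[0][0]++ -> VV[0]=[3, 0, 0]
Event 4: SEND 0->1: VV[0][0]++ -> VV[0]=[4, 0, 0], msg_vec=[4, 0, 0]; VV[1]=max(VV[1],msg_vec) then VV[1][1]++ -> VV[1]=[4, 2, 0]
Event 5: LOCAL 0: VV[0][0]++ -> VV[0]=[5, 0, 0]
Event 6: LOCAL 2: VV[2][2]++ -> VV[2]=[2, 0, 2]
Event 7: LOCAL 2: VV[2][2]++ -> VV[2]=[2, 0, 3]
Event 8: LOCAL 1: VV[1][1]++ -> VV[1]=[4, 3, 0]
Event 1 stamp: [1, 0, 0]
Event 4 stamp: [4, 0, 0]
[1, 0, 0] <= [4, 0, 0]? True. Equal? False. Happens-before: True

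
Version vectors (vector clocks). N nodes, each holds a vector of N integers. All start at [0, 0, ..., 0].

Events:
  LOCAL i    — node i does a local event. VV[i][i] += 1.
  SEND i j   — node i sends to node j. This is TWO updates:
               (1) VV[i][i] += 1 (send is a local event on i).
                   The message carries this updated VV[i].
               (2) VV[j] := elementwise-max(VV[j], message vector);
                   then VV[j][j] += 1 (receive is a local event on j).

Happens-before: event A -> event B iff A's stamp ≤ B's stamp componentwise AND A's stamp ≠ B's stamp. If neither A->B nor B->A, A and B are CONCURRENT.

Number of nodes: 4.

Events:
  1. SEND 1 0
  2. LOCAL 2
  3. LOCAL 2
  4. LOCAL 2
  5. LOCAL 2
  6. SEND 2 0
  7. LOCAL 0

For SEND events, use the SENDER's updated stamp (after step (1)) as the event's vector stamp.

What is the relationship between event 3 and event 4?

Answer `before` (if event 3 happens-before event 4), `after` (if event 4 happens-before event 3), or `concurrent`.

Answer: before

Derivation:
Initial: VV[0]=[0, 0, 0, 0]
Initial: VV[1]=[0, 0, 0, 0]
Initial: VV[2]=[0, 0, 0, 0]
Initial: VV[3]=[0, 0, 0, 0]
Event 1: SEND 1->0: VV[1][1]++ -> VV[1]=[0, 1, 0, 0], msg_vec=[0, 1, 0, 0]; VV[0]=max(VV[0],msg_vec) then VV[0][0]++ -> VV[0]=[1, 1, 0, 0]
Event 2: LOCAL 2: VV[2][2]++ -> VV[2]=[0, 0, 1, 0]
Event 3: LOCAL 2: VV[2][2]++ -> VV[2]=[0, 0, 2, 0]
Event 4: LOCAL 2: VV[2][2]++ -> VV[2]=[0, 0, 3, 0]
Event 5: LOCAL 2: VV[2][2]++ -> VV[2]=[0, 0, 4, 0]
Event 6: SEND 2->0: VV[2][2]++ -> VV[2]=[0, 0, 5, 0], msg_vec=[0, 0, 5, 0]; VV[0]=max(VV[0],msg_vec) then VV[0][0]++ -> VV[0]=[2, 1, 5, 0]
Event 7: LOCAL 0: VV[0][0]++ -> VV[0]=[3, 1, 5, 0]
Event 3 stamp: [0, 0, 2, 0]
Event 4 stamp: [0, 0, 3, 0]
[0, 0, 2, 0] <= [0, 0, 3, 0]? True
[0, 0, 3, 0] <= [0, 0, 2, 0]? False
Relation: before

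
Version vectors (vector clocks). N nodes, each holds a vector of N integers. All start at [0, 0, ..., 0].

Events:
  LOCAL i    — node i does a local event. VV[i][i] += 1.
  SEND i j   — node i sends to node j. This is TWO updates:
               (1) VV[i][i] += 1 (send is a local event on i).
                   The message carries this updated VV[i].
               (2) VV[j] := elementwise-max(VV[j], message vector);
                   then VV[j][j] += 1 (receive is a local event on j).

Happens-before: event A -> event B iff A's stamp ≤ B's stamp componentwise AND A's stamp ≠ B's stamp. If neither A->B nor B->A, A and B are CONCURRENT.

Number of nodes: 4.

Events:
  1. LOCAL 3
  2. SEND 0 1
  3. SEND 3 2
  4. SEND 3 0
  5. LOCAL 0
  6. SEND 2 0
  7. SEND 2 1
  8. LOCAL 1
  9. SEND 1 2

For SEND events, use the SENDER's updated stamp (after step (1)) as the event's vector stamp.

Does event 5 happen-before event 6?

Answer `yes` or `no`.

Answer: no

Derivation:
Initial: VV[0]=[0, 0, 0, 0]
Initial: VV[1]=[0, 0, 0, 0]
Initial: VV[2]=[0, 0, 0, 0]
Initial: VV[3]=[0, 0, 0, 0]
Event 1: LOCAL 3: VV[3][3]++ -> VV[3]=[0, 0, 0, 1]
Event 2: SEND 0->1: VV[0][0]++ -> VV[0]=[1, 0, 0, 0], msg_vec=[1, 0, 0, 0]; VV[1]=max(VV[1],msg_vec) then VV[1][1]++ -> VV[1]=[1, 1, 0, 0]
Event 3: SEND 3->2: VV[3][3]++ -> VV[3]=[0, 0, 0, 2], msg_vec=[0, 0, 0, 2]; VV[2]=max(VV[2],msg_vec) then VV[2][2]++ -> VV[2]=[0, 0, 1, 2]
Event 4: SEND 3->0: VV[3][3]++ -> VV[3]=[0, 0, 0, 3], msg_vec=[0, 0, 0, 3]; VV[0]=max(VV[0],msg_vec) then VV[0][0]++ -> VV[0]=[2, 0, 0, 3]
Event 5: LOCAL 0: VV[0][0]++ -> VV[0]=[3, 0, 0, 3]
Event 6: SEND 2->0: VV[2][2]++ -> VV[2]=[0, 0, 2, 2], msg_vec=[0, 0, 2, 2]; VV[0]=max(VV[0],msg_vec) then VV[0][0]++ -> VV[0]=[4, 0, 2, 3]
Event 7: SEND 2->1: VV[2][2]++ -> VV[2]=[0, 0, 3, 2], msg_vec=[0, 0, 3, 2]; VV[1]=max(VV[1],msg_vec) then VV[1][1]++ -> VV[1]=[1, 2, 3, 2]
Event 8: LOCAL 1: VV[1][1]++ -> VV[1]=[1, 3, 3, 2]
Event 9: SEND 1->2: VV[1][1]++ -> VV[1]=[1, 4, 3, 2], msg_vec=[1, 4, 3, 2]; VV[2]=max(VV[2],msg_vec) then VV[2][2]++ -> VV[2]=[1, 4, 4, 2]
Event 5 stamp: [3, 0, 0, 3]
Event 6 stamp: [0, 0, 2, 2]
[3, 0, 0, 3] <= [0, 0, 2, 2]? False. Equal? False. Happens-before: False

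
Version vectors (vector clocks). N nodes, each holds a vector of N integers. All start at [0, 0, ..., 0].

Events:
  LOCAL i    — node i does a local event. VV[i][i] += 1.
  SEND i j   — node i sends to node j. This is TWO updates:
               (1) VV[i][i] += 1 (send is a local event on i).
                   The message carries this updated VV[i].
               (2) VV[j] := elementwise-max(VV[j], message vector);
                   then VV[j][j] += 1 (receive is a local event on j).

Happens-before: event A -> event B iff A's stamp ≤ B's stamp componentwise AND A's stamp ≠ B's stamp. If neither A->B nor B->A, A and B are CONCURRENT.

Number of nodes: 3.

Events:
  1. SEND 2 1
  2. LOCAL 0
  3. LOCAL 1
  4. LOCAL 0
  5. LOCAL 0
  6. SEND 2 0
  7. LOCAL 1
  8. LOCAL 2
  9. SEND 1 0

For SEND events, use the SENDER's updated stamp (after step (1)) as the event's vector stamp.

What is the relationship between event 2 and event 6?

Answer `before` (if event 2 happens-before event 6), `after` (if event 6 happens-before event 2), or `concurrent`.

Answer: concurrent

Derivation:
Initial: VV[0]=[0, 0, 0]
Initial: VV[1]=[0, 0, 0]
Initial: VV[2]=[0, 0, 0]
Event 1: SEND 2->1: VV[2][2]++ -> VV[2]=[0, 0, 1], msg_vec=[0, 0, 1]; VV[1]=max(VV[1],msg_vec) then VV[1][1]++ -> VV[1]=[0, 1, 1]
Event 2: LOCAL 0: VV[0][0]++ -> VV[0]=[1, 0, 0]
Event 3: LOCAL 1: VV[1][1]++ -> VV[1]=[0, 2, 1]
Event 4: LOCAL 0: VV[0][0]++ -> VV[0]=[2, 0, 0]
Event 5: LOCAL 0: VV[0][0]++ -> VV[0]=[3, 0, 0]
Event 6: SEND 2->0: VV[2][2]++ -> VV[2]=[0, 0, 2], msg_vec=[0, 0, 2]; VV[0]=max(VV[0],msg_vec) then VV[0][0]++ -> VV[0]=[4, 0, 2]
Event 7: LOCAL 1: VV[1][1]++ -> VV[1]=[0, 3, 1]
Event 8: LOCAL 2: VV[2][2]++ -> VV[2]=[0, 0, 3]
Event 9: SEND 1->0: VV[1][1]++ -> VV[1]=[0, 4, 1], msg_vec=[0, 4, 1]; VV[0]=max(VV[0],msg_vec) then VV[0][0]++ -> VV[0]=[5, 4, 2]
Event 2 stamp: [1, 0, 0]
Event 6 stamp: [0, 0, 2]
[1, 0, 0] <= [0, 0, 2]? False
[0, 0, 2] <= [1, 0, 0]? False
Relation: concurrent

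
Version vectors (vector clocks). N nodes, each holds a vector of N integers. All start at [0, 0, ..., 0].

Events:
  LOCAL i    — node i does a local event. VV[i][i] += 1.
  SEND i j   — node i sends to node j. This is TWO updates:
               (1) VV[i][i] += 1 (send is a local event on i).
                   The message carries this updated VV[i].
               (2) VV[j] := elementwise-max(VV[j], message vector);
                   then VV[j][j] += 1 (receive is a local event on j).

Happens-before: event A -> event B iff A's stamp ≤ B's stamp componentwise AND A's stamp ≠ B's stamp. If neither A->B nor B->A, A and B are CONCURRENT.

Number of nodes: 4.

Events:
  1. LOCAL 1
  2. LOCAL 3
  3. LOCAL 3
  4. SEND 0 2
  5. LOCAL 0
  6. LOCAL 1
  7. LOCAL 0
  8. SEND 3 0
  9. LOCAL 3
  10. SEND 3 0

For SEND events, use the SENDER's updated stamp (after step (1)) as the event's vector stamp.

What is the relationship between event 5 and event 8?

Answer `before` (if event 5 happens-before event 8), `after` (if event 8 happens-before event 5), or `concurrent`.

Answer: concurrent

Derivation:
Initial: VV[0]=[0, 0, 0, 0]
Initial: VV[1]=[0, 0, 0, 0]
Initial: VV[2]=[0, 0, 0, 0]
Initial: VV[3]=[0, 0, 0, 0]
Event 1: LOCAL 1: VV[1][1]++ -> VV[1]=[0, 1, 0, 0]
Event 2: LOCAL 3: VV[3][3]++ -> VV[3]=[0, 0, 0, 1]
Event 3: LOCAL 3: VV[3][3]++ -> VV[3]=[0, 0, 0, 2]
Event 4: SEND 0->2: VV[0][0]++ -> VV[0]=[1, 0, 0, 0], msg_vec=[1, 0, 0, 0]; VV[2]=max(VV[2],msg_vec) then VV[2][2]++ -> VV[2]=[1, 0, 1, 0]
Event 5: LOCAL 0: VV[0][0]++ -> VV[0]=[2, 0, 0, 0]
Event 6: LOCAL 1: VV[1][1]++ -> VV[1]=[0, 2, 0, 0]
Event 7: LOCAL 0: VV[0][0]++ -> VV[0]=[3, 0, 0, 0]
Event 8: SEND 3->0: VV[3][3]++ -> VV[3]=[0, 0, 0, 3], msg_vec=[0, 0, 0, 3]; VV[0]=max(VV[0],msg_vec) then VV[0][0]++ -> VV[0]=[4, 0, 0, 3]
Event 9: LOCAL 3: VV[3][3]++ -> VV[3]=[0, 0, 0, 4]
Event 10: SEND 3->0: VV[3][3]++ -> VV[3]=[0, 0, 0, 5], msg_vec=[0, 0, 0, 5]; VV[0]=max(VV[0],msg_vec) then VV[0][0]++ -> VV[0]=[5, 0, 0, 5]
Event 5 stamp: [2, 0, 0, 0]
Event 8 stamp: [0, 0, 0, 3]
[2, 0, 0, 0] <= [0, 0, 0, 3]? False
[0, 0, 0, 3] <= [2, 0, 0, 0]? False
Relation: concurrent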